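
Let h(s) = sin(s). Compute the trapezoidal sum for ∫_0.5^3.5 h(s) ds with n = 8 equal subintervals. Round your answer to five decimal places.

Δs = (3.5 − 0.5)/8 = 0.375.
h(0.5) ≈ 0.47943, h(0.875) ≈ 0.76754, h(1.25) ≈ 0.94898, h(1.625) ≈ 0.99853, h(2) ≈ 0.90930, h(2.375) ≈ 0.69369, h(2.75) ≈ 0.38166, h(3.125) ≈ 0.01659, h(3.5) ≈ -0.35078.
T_8 = (Δs/2)·[h(s_0) + 2h(s_1) + ... + 2h(s_{7}) + h(s_8)].
Sum ≈ 1.79273.

1.79273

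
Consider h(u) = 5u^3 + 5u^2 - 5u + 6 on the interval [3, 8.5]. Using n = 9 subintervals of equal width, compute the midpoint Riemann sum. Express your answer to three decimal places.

Δu = (8.5 − 3)/9 = 11/18.
Midpoints: 119/36, 47/12, 163/36, 185/36, 5.75, 229/36, 251/36, 91/12, 295/36.
h(119/36) = 10483591/46656, h(47/12) = 628183/1728, h(163/36) = 25659851/46656, h(185/36) = 36899761/46656, h(5.75) = 1093.109375, h(229/36) = 68280341/46656, h(251/36) = 89059891/46656, h(91/12) = 4209563/1728, h(295/36) = 142394711/46656.
Sum = Δu · [h(119/36) + h(47/12) + h(163/36) + ...].
Sum ≈ 7261.626.

7261.626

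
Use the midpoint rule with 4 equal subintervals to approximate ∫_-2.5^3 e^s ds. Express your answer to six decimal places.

18.510423

Δs = (3 − (-2.5))/4 = 1.375.
Midpoints: -1.8125, -0.4375, 0.9375, 2.3125.
f(-1.8125) ≈ 0.163246, f(-0.4375) ≈ 0.645649, f(0.9375) ≈ 2.553589, f(2.3125) ≈ 10.099642.
Sum = Δs · [f(-1.8125) + f(-0.4375) + f(0.9375) + f(2.3125)].
Sum ≈ 18.510423.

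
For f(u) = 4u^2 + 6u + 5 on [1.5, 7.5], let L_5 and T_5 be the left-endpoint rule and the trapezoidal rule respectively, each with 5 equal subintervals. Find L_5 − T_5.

-151.2

L_5 = 604.56.
T_5 = 755.76.
L_5 − T_5 = -151.2.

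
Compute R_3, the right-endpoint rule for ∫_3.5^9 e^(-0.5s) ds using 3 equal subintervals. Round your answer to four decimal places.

Δs = (9 − 3.5)/3 = 11/6.
Right endpoints: 16/3, 43/6, 9.
f(16/3) ≈ 0.0695, f(43/6) ≈ 0.0278, f(9) ≈ 0.0111.
Sum = Δs · [f(16/3) + f(43/6) + f(9)].
Sum ≈ 0.1987.

0.1987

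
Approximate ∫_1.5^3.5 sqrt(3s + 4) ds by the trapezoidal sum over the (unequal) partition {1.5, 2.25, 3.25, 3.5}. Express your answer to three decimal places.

Subinterval widths: 0.75, 1, 0.25.
f(1.5) ≈ 2.915, f(2.25) ≈ 3.279, f(3.25) ≈ 3.708, f(3.5) ≈ 3.808.
On each subinterval the trapezoid contributes (Δs_i/2)·[f(s_{i-1}) + f(s_i)].
Sum ≈ 6.756.

6.756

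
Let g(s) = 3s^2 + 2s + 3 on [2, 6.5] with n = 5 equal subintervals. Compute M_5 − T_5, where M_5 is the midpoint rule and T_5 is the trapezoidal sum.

-2.73375

M_5 = 317.46375.
T_5 = 320.1975.
M_5 − T_5 = -2.73375.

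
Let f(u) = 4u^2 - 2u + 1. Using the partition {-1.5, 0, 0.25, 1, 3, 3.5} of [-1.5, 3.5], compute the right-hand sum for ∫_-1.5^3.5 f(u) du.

Subinterval widths: 1.5, 0.25, 0.75, 2, 0.5.
Right endpoints: 0, 0.25, 1, 3, 3.5.
f(0) = 1, f(0.25) = 0.75, f(1) = 3, f(3) = 31, f(3.5) = 43.
Sum = Σ Δu_i · f(u_i).
Sum = 87.4375.

87.4375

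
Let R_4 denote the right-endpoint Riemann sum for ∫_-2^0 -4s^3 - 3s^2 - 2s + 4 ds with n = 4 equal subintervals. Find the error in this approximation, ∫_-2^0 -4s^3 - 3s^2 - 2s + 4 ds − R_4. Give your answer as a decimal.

5.25

Exact integral: ∫_-2^0 f(s) ds = 20.
R_4 = 14.75.
Error = 20 − 14.75 = 5.25.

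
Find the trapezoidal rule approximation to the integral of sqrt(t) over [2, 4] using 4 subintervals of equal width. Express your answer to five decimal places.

Δt = (4 − 2)/4 = 0.5.
f(2) ≈ 1.41421, f(2.5) ≈ 1.58114, f(3) ≈ 1.73205, f(3.5) ≈ 1.87083, f(4) ≈ 2.00000.
T_4 = (Δt/2)·[f(t_0) + 2f(t_1) + 2f(t_2) + 2f(t_3) + f(t_4)].
Sum ≈ 3.44556.

3.44556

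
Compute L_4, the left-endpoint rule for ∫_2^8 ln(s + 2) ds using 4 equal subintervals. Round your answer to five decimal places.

Δs = (8 − 2)/4 = 1.5.
Left endpoints: 2, 3.5, 5, 6.5.
f(2) ≈ 1.38629, f(3.5) ≈ 1.70475, f(5) ≈ 1.94591, f(6.5) ≈ 2.14007.
Sum = Δs · [f(2) + f(3.5) + f(5) + f(6.5)].
Sum ≈ 10.76553.

10.76553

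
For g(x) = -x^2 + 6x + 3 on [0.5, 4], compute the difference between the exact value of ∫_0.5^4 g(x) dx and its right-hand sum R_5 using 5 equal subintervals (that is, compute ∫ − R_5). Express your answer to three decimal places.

-1.552

Exact integral: ∫_0.5^4 g(x) dx ≈ 36.45833.
R_5 = 38.01.
Error ≈ 36.45833 − 38.01 ≈ -1.552.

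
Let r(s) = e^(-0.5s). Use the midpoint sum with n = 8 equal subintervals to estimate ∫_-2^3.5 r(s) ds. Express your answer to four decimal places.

5.0640

Δs = (3.5 − (-2))/8 = 0.6875.
Midpoints: -1.65625, -0.96875, -0.28125, 0.40625, 1.09375, 1.78125, 2.46875, 3.15625.
r(-1.65625) ≈ 2.2890, r(-0.96875) ≈ 1.6232, r(-0.28125) ≈ 1.1510, r(0.40625) ≈ 0.8162, r(1.09375) ≈ 0.5788, r(1.78125) ≈ 0.4104, r(2.46875) ≈ 0.2910, r(3.15625) ≈ 0.2064.
Sum = Δs · [r(-1.65625) + r(-0.96875) + r(-0.28125) + ...].
Sum ≈ 5.0640.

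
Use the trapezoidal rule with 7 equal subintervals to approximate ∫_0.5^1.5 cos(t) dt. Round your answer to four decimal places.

Δt = (1.5 − 0.5)/7 = 1/7.
f(0.5) ≈ 0.8776, f(9/14) ≈ 0.8004, f(11/14) ≈ 0.7069, f(13/14) ≈ 0.5990, f(15/14) ≈ 0.4789, f(17/14) ≈ 0.3490, f(19/14) ≈ 0.2120, f(1.5) ≈ 0.0707.
T_7 = (Δt/2)·[f(t_0) + 2f(t_1) + ... + 2f(t_{6}) + f(t_7)].
Sum ≈ 0.5172.

0.5172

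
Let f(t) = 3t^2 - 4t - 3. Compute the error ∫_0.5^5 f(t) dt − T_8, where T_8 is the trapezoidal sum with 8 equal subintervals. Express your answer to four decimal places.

-0.7119

Exact integral: ∫_0.5^5 f(t) dt = 61.875.
T_8 ≈ 62.586914.
Error ≈ 61.875 − 62.586914 ≈ -0.7119.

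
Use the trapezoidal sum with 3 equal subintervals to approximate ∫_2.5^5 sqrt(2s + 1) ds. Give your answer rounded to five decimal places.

7.25582

Δs = (5 − 2.5)/3 = 5/6.
f(2.5) ≈ 2.44949, f(10/3) ≈ 2.76887, f(25/6) ≈ 3.05505, f(5) ≈ 3.31662.
T_3 = (Δs/2)·[f(s_0) + 2f(s_1) + 2f(s_2) + f(s_3)].
Sum ≈ 7.25582.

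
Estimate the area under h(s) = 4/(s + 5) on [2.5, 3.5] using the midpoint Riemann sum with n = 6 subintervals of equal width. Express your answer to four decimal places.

Δs = (3.5 − 2.5)/6 = 1/6.
Midpoints: 31/12, 2.75, 35/12, 37/12, 3.25, 41/12.
h(31/12) = 48/91, h(2.75) = 16/31, h(35/12) = 48/95, h(37/12) = 48/97, h(3.25) = 16/33, h(41/12) = 48/101.
Sum = Δs · [h(31/12) + h(2.75) + h(35/12) + ...].
Sum ≈ 0.5006.

0.5006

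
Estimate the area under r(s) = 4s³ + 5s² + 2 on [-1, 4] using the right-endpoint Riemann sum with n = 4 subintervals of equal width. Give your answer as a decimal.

612.65625

Δs = (4 − (-1))/4 = 1.25.
Right endpoints: 0.25, 1.5, 2.75, 4.
r(0.25) = 2.375, r(1.5) = 26.75, r(2.75) = 123, r(4) = 338.
Sum = Δs · [r(0.25) + r(1.5) + r(2.75) + r(4)].
Sum = 612.65625.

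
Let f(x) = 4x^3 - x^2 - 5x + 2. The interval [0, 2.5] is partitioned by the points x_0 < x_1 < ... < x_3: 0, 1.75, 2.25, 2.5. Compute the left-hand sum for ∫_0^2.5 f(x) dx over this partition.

Subinterval widths: 1.75, 0.5, 0.25.
Left endpoints: 0, 1.75, 2.25.
f(0) = 2, f(1.75) = 11.625, f(2.25) = 31.25.
Sum = Σ Δx_i · f(x_i).
Sum = 17.125.

17.125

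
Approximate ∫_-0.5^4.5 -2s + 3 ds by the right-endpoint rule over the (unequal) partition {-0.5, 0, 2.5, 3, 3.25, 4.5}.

-13.375

Subinterval widths: 0.5, 2.5, 0.5, 0.25, 1.25.
Right endpoints: 0, 2.5, 3, 3.25, 4.5.
f(0) = 3, f(2.5) = -2, f(3) = -3, f(3.25) = -3.5, f(4.5) = -6.
Sum = Σ Δs_i · f(s_i).
Sum = -13.375.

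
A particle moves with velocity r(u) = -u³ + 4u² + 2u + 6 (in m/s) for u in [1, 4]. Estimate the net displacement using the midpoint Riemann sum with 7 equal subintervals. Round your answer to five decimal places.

53.41071

Δu = (4 − 1)/7 = 3/7.
Midpoints: 17/14, 23/14, 29/14, 2.5, 41/14, 47/14, 53/14.
r(17/14) = 34399/2744, r(23/14) = 42937/2744, r(29/14) = 50539/2744, r(2.5) = 20.375, r(41/14) = 57751/2744, r(47/14) = 54769/2744, r(53/14) = 45667/2744.
Sum = Δu · [r(17/14) + r(23/14) + r(29/14) + ...].
Sum ≈ 53.41071.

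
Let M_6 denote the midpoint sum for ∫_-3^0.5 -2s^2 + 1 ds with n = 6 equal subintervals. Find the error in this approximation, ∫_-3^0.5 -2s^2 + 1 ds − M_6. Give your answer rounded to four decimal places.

Exact integral: ∫_-3^0.5 f(s) ds ≈ -14.583333.
M_6 ≈ -14.384838.
Error ≈ -14.583333 − (-14.384838) ≈ -0.1985.

-0.1985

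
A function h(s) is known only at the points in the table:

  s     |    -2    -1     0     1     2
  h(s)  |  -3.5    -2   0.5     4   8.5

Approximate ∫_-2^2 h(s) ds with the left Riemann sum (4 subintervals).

Δs = 1.
Sum = 1·[(-3.5) + (-2) + 0.5 + 4] = -1.

-1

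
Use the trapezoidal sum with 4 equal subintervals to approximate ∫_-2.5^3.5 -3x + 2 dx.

3

Δx = (3.5 − (-2.5))/4 = 1.5.
f(-2.5) = 9.5, f(-1) = 5, f(0.5) = 0.5, f(2) = -4, f(3.5) = -8.5.
T_4 = (Δx/2)·[f(x_0) + 2f(x_1) + 2f(x_2) + 2f(x_3) + f(x_4)].
Sum = 3.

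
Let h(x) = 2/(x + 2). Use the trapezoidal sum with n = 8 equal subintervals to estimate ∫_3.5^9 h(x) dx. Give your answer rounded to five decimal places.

Δx = (9 − 3.5)/8 = 0.6875.
h(3.5) = 4/11, h(4.1875) = 32/99, h(4.875) = 16/55, h(5.5625) = 32/121, h(6.25) = 8/33, h(6.9375) = 32/143, h(7.625) = 16/77, h(8.3125) = 32/165, h(9) = 2/11.
T_8 = (Δx/2)·[h(x_0) + 2h(x_1) + ... + 2h(x_{7}) + h(x_8)].
Sum ≈ 1.38824.

1.38824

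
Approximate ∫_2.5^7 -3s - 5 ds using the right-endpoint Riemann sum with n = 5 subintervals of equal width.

-92.7

Δs = (7 − 2.5)/5 = 0.9.
Right endpoints: 3.4, 4.3, 5.2, 6.1, 7.
f(3.4) = -15.2, f(4.3) = -17.9, f(5.2) = -20.6, f(6.1) = -23.3, f(7) = -26.
Sum = Δs · [f(3.4) + f(4.3) + f(5.2) + f(6.1) + f(7)].
Sum = -92.7.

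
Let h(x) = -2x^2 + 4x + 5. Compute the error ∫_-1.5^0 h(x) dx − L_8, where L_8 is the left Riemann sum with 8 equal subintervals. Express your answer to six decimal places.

1.001953

Exact integral: ∫_-1.5^0 h(x) dx = 0.75.
L_8 ≈ -0.25195312.
Error ≈ 0.75 − (-0.25195312) ≈ 1.001953.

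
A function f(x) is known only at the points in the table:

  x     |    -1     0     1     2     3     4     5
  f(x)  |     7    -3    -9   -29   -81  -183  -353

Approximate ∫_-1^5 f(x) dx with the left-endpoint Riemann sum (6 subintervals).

-298

Δx = 1.
Sum = 1·[7 + (-3) + (-9) + (-29) + (-81) + (-183)] = -298.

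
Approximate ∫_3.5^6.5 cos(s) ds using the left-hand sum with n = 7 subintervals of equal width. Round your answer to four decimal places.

0.1473

Δs = (6.5 − 3.5)/7 = 3/7.
Left endpoints: 3.5, 55/14, 61/14, 67/14, 73/14, 79/14, 85/14.
f(3.5) ≈ -0.9365, f(55/14) ≈ -0.7060, f(61/14) ≈ -0.3478, f(67/14) ≈ 0.0733, f(73/14) ≈ 0.4811, f(79/14) ≈ 0.8019, f(85/14) ≈ 0.9777.
Sum = Δs · [f(3.5) + f(55/14) + f(61/14) + ...].
Sum ≈ 0.1473.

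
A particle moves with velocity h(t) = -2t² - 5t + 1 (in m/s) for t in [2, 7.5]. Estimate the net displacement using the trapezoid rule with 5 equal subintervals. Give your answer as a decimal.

Δt = (7.5 − 2)/5 = 1.1.
h(2) = -17, h(3.1) = -33.72, h(4.2) = -55.28, h(5.3) = -81.68, h(6.4) = -112.92, h(7.5) = -149.
T_5 = (Δt/2)·[h(t_0) + 2h(t_1) + ... + 2h(t_{4}) + h(t_5)].
Sum = -403.26.

-403.26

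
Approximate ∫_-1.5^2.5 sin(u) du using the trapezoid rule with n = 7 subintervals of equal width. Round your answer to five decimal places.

0.84803

Δu = (2.5 − (-1.5))/7 = 4/7.
f(-1.5) ≈ -0.99749, f(-13/14) ≈ -0.80077, f(-5/14) ≈ -0.34960, f(3/14) ≈ 0.21265, f(11/14) ≈ 0.70733, f(19/14) ≈ 0.97726, f(27/14) ≈ 0.93668, f(2.5) ≈ 0.59847.
T_7 = (Δu/2)·[f(u_0) + 2f(u_1) + ... + 2f(u_{6}) + f(u_7)].
Sum ≈ 0.84803.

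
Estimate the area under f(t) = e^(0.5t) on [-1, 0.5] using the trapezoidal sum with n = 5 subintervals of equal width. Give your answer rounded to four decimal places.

1.3575

Δt = (0.5 − (-1))/5 = 0.3.
f(-1) ≈ 0.6065, f(-0.7) ≈ 0.7047, f(-0.4) ≈ 0.8187, f(-0.1) ≈ 0.9512, f(0.2) ≈ 1.1052, f(0.5) ≈ 1.2840.
T_5 = (Δt/2)·[f(t_0) + 2f(t_1) + ... + 2f(t_{4}) + f(t_5)].
Sum ≈ 1.3575.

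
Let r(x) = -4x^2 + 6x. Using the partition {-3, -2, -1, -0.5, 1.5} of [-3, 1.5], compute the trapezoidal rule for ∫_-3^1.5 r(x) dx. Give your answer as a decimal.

Subinterval widths: 1, 1, 0.5, 2.
r(-3) = -54, r(-2) = -28, r(-1) = -10, r(-0.5) = -4, r(1.5) = 0.
On each subinterval the trapezoid contributes (Δx_i/2)·[r(x_{i-1}) + r(x_i)].
Sum = -67.5.

-67.5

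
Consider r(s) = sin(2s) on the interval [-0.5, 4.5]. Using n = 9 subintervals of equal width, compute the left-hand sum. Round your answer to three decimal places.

0.301

Δs = (4.5 − (-0.5))/9 = 5/9.
Left endpoints: -0.5, 1/18, 11/18, 7/6, 31/18, 41/18, 17/6, 61/18, 71/18.
r(-0.5) ≈ -0.841, r(1/18) ≈ 0.111, r(11/18) ≈ 0.940, r(7/6) ≈ 0.723, r(31/18) ≈ -0.298, r(41/18) ≈ -0.988, r(17/6) ≈ -0.578, r(61/18) ≈ 0.475, r(71/18) ≈ 0.999.
Sum = Δs · [r(-0.5) + r(1/18) + r(11/18) + ...].
Sum ≈ 0.301.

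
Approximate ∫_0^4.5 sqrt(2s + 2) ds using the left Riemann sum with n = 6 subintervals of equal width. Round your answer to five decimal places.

Δs = (4.5 − 0)/6 = 0.75.
Left endpoints: 0, 0.75, 1.5, 2.25, 3, 3.75.
f(0) ≈ 1.41421, f(0.75) ≈ 1.87083, f(1.5) ≈ 2.23607, f(2.25) ≈ 2.54951, f(3) ≈ 2.82843, f(3.75) ≈ 3.08221.
Sum = Δs · [f(0) + f(0.75) + f(1.5) + ...].
Sum ≈ 10.48594.

10.48594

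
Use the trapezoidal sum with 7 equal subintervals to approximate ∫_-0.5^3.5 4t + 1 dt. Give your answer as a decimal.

28

Δt = (3.5 − (-0.5))/7 = 4/7.
f(-0.5) = -1, f(1/14) = 9/7, f(9/14) = 25/7, f(17/14) = 41/7, f(25/14) = 57/7, f(33/14) = 73/7, f(41/14) = 89/7, f(3.5) = 15.
T_7 = (Δt/2)·[f(t_0) + 2f(t_1) + ... + 2f(t_{6}) + f(t_7)].
Sum = 28.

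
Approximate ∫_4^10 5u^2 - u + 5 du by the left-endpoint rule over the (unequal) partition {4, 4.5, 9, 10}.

Subinterval widths: 0.5, 4.5, 1.
Left endpoints: 4, 4.5, 9.
f(4) = 81, f(4.5) = 101.75, f(9) = 401.
Sum = Σ Δu_i · f(u_i).
Sum = 899.375.

899.375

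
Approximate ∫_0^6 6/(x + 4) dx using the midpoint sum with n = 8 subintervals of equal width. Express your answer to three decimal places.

5.490

Δx = (6 − 0)/8 = 0.75.
Midpoints: 0.375, 1.125, 1.875, 2.625, 3.375, 4.125, 4.875, 5.625.
f(0.375) = 48/35, f(1.125) = 48/41, f(1.875) = 48/47, f(2.625) = 48/53, f(3.375) = 48/59, f(4.125) = 48/65, f(4.875) = 48/71, f(5.625) = 48/77.
Sum = Δx · [f(0.375) + f(1.125) + f(1.875) + ...].
Sum ≈ 5.490.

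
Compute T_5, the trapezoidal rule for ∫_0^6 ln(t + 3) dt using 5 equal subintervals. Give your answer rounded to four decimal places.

10.4527

Δt = (6 − 0)/5 = 1.2.
f(0) ≈ 1.0986, f(1.2) ≈ 1.4351, f(2.4) ≈ 1.6864, f(3.6) ≈ 1.8871, f(4.8) ≈ 2.0541, f(6) ≈ 2.1972.
T_5 = (Δt/2)·[f(t_0) + 2f(t_1) + ... + 2f(t_{4}) + f(t_5)].
Sum ≈ 10.4527.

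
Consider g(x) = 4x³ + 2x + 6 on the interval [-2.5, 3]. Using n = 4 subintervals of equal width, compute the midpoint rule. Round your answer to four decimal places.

75.0879

Δx = (3 − (-2.5))/4 = 1.375.
Midpoints: -1.8125, -0.4375, 0.9375, 2.3125.
g(-1.8125) = -21957/1024, g(-0.4375) = 4905/1024, g(0.9375) = 11439/1024, g(2.3125) = 61533/1024.
Sum = Δx · [g(-1.8125) + g(-0.4375) + g(0.9375) + g(2.3125)].
Sum ≈ 75.0879.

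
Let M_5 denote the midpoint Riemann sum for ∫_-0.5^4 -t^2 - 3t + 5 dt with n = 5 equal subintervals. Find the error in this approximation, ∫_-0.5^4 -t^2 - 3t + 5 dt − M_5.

Exact integral: ∫_-0.5^4 f(t) dt = -22.5.
M_5 = -22.19625.
Error = -22.5 − (-22.19625) = -0.30375.

-0.30375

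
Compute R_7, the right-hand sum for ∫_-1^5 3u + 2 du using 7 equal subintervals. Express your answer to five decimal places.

55.71429

Δu = (5 − (-1))/7 = 6/7.
Right endpoints: -1/7, 5/7, 11/7, 17/7, 23/7, 29/7, 5.
f(-1/7) = 11/7, f(5/7) = 29/7, f(11/7) = 47/7, f(17/7) = 65/7, f(23/7) = 83/7, f(29/7) = 101/7, f(5) = 17.
Sum = Δu · [f(-1/7) + f(5/7) + f(11/7) + ...].
Sum ≈ 55.71429.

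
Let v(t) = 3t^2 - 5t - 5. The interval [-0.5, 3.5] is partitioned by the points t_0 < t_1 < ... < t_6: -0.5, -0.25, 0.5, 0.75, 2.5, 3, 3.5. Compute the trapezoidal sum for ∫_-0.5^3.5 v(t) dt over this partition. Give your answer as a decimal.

-3.96875

Subinterval widths: 0.25, 0.75, 0.25, 1.75, 0.5, 0.5.
v(-0.5) = -1.75, v(-0.25) = -3.5625, v(0.5) = -6.75, v(0.75) = -7.0625, v(2.5) = 1.25, v(3) = 7, v(3.5) = 14.25.
On each subinterval the trapezoid contributes (Δt_i/2)·[v(t_{i-1}) + v(t_i)].
Sum = -3.96875.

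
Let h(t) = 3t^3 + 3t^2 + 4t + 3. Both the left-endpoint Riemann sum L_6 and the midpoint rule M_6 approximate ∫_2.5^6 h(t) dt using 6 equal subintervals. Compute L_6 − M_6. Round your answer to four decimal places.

L_6 ≈ 1015.823351.
M_6 ≈ 1208.984158.
L_6 − M_6 ≈ -193.1608.

-193.1608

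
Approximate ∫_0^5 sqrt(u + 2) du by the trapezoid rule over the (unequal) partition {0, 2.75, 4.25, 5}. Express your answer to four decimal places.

Subinterval widths: 2.75, 1.5, 0.75.
f(0) ≈ 1.4142, f(2.75) ≈ 2.1794, f(4.25) ≈ 2.5000, f(5) ≈ 2.6458.
On each subinterval the trapezoid contributes (Δu_i/2)·[f(u_{i-1}) + f(u_i)].
Sum ≈ 10.3805.

10.3805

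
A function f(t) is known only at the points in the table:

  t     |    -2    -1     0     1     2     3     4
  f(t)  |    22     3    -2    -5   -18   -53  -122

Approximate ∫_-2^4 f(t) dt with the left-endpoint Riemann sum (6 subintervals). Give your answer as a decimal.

-53

Δt = 1.
Sum = 1·[22 + 3 + (-2) + (-5) + (-18) + (-53)] = -53.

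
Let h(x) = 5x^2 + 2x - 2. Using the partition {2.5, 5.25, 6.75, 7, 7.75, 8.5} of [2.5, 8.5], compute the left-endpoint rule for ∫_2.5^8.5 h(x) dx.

Subinterval widths: 2.75, 1.5, 0.25, 0.75, 0.75.
Left endpoints: 2.5, 5.25, 6.75, 7, 7.75.
h(2.5) = 34.25, h(5.25) = 146.3125, h(6.75) = 239.3125, h(7) = 257, h(7.75) = 313.8125.
Sum = Σ Δx_i · h(x_i).
Sum = 801.59375.

801.59375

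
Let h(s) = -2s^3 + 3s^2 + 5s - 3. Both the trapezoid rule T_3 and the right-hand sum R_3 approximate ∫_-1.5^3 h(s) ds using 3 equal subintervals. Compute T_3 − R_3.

13.5

T_3 = -6.75.
R_3 = -20.25.
T_3 − R_3 = 13.5.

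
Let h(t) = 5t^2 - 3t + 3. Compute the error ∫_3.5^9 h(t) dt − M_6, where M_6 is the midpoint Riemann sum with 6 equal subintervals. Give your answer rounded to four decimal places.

1.9256

Exact integral: ∫_3.5^9 h(t) dt ≈ 1056.916667.
M_6 ≈ 1054.991030.
Error ≈ 1056.916667 − 1054.991030 ≈ 1.9256.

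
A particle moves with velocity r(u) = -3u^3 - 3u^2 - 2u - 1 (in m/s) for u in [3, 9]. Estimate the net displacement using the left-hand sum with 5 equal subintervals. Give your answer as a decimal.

-4321.68

Δu = (9 − 3)/5 = 1.2.
Left endpoints: 3, 4.2, 5.4, 6.6, 7.8.
r(3) = -115, r(4.2) = -284.584, r(5.4) = -571.672, r(6.6) = -1007.368, r(7.8) = -1622.776.
Sum = Δu · [r(3) + r(4.2) + r(5.4) + r(6.6) + r(7.8)].
Sum = -4321.68.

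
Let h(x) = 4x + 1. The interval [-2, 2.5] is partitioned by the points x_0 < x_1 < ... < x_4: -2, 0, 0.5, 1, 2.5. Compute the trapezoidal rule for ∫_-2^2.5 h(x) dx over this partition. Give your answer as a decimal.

9

Subinterval widths: 2, 0.5, 0.5, 1.5.
h(-2) = -7, h(0) = 1, h(0.5) = 3, h(1) = 5, h(2.5) = 11.
On each subinterval the trapezoid contributes (Δx_i/2)·[h(x_{i-1}) + h(x_i)].
Sum = 9.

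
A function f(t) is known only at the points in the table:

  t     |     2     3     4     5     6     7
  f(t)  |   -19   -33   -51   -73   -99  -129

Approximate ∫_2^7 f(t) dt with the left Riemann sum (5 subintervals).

-275

Δt = 1.
Sum = 1·[(-19) + (-33) + (-51) + (-73) + (-99)] = -275.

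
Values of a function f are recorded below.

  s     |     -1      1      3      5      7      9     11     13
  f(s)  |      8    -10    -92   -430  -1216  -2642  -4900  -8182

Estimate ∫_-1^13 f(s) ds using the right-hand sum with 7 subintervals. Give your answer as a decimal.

Δs = 2.
Sum = 2·[(-10) + (-92) + (-430) + (-1216) + (-2642) + (-4900) + (-8182)] = -34944.

-34944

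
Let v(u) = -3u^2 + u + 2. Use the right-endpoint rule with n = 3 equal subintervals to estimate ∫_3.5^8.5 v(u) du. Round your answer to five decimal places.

-684.02778

Δu = (8.5 − 3.5)/3 = 5/3.
Right endpoints: 31/6, 41/6, 8.5.
v(31/6) = -875/12, v(41/6) = -131.25, v(8.5) = -206.25.
Sum = Δu · [v(31/6) + v(41/6) + v(8.5)].
Sum ≈ -684.02778.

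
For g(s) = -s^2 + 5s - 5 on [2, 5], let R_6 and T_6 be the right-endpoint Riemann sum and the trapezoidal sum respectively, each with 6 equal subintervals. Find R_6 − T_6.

-1.5

R_6 = -3.125.
T_6 = -1.625.
R_6 − T_6 = -1.5.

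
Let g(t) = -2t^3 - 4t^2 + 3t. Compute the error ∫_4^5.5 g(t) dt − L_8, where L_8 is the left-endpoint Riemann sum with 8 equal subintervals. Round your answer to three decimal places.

-23.832

Exact integral: ∫_4^5.5 g(t) dt = -444.65625.
L_8 ≈ -420.82471.
Error ≈ -444.65625 − (-420.82471) ≈ -23.832.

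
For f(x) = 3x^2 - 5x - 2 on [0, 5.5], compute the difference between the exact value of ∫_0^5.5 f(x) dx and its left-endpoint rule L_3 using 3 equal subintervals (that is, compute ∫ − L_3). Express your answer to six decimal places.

Exact integral: ∫_0^5.5 f(x) dx = 79.75.
L_3 ≈ 31.01388889.
Error ≈ 79.75 − 31.01388889 ≈ 48.736111.

48.736111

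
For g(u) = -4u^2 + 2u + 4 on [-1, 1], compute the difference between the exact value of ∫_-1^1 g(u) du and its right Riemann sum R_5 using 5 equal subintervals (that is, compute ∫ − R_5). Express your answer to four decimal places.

-0.5867

Exact integral: ∫_-1^1 g(u) du ≈ 5.333333.
R_5 = 5.92.
Error ≈ 5.333333 − 5.92 ≈ -0.5867.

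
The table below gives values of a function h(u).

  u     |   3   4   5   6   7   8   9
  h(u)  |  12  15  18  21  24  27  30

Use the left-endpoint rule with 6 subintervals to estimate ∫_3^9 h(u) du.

Δu = 1.
Sum = 1·[12 + 15 + 18 + 21 + 24 + 27] = 117.

117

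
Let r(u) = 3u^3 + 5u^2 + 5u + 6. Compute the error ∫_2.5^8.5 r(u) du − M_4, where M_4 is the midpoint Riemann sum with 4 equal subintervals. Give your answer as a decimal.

61.3125

Exact integral: ∫_2.5^8.5 r(u) du = 5084.25.
M_4 = 5022.9375.
Error = 5084.25 − 5022.9375 = 61.3125.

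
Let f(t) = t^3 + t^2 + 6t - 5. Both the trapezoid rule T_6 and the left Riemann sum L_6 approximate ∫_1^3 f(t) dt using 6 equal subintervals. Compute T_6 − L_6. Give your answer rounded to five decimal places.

T_6 ≈ 42.9259259.
L_6 ≈ 35.2592593.
T_6 − L_6 ≈ 7.66667.

7.66667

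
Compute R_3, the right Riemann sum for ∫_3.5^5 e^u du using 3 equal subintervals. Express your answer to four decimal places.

146.5142

Δu = (5 − 3.5)/3 = 0.5.
Right endpoints: 4, 4.5, 5.
f(4) ≈ 54.5982, f(4.5) ≈ 90.0171, f(5) ≈ 148.4132.
Sum = Δu · [f(4) + f(4.5) + f(5)].
Sum ≈ 146.5142.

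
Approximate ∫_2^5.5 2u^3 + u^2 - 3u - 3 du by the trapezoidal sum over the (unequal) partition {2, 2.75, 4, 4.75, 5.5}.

Subinterval widths: 0.75, 1.25, 0.75, 0.75.
f(2) = 11, f(2.75) = 37.90625, f(4) = 129, f(4.75) = 219.65625, f(5.5) = 343.5.
On each subinterval the trapezoid contributes (Δu_i/2)·[f(u_{i-1}) + f(u_i)].
Sum = 464.5859375.

464.5859375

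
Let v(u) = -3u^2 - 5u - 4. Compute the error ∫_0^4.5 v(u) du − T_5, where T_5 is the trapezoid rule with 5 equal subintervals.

Exact integral: ∫_0^4.5 v(u) du = -159.75.
T_5 = -161.5725.
Error = -159.75 − (-161.5725) = 1.8225.

1.8225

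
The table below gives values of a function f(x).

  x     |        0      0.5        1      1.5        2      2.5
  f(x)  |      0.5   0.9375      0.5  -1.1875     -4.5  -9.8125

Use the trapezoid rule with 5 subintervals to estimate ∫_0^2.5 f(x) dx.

Δx = 0.5.
T_5 = (0.5/2)·[0.5 + 2·0.9375 + 2·0.5 + 2·(-1.1875) + 2·(-4.5) + (-9.8125)] = -4.453125.

-4.453125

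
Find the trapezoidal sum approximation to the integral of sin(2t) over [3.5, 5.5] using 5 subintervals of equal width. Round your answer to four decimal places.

0.3545

Δt = (5.5 − 3.5)/5 = 0.4.
f(3.5) ≈ 0.6570, f(3.9) ≈ 0.9985, f(4.3) ≈ 0.7344, f(4.7) ≈ 0.0248, f(5.1) ≈ -0.6999, f(5.5) ≈ -1.0000.
T_5 = (Δt/2)·[f(t_0) + 2f(t_1) + ... + 2f(t_{4}) + f(t_5)].
Sum ≈ 0.3545.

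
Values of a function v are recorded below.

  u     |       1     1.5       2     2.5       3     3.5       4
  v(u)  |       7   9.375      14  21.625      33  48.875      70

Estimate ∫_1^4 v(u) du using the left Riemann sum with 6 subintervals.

Δu = 0.5.
Sum = 0.5·[7 + 9.375 + 14 + 21.625 + 33 + 48.875] = 66.9375.

66.9375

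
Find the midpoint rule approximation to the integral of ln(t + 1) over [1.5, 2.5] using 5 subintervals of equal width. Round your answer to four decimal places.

1.0941

Δt = (2.5 − 1.5)/5 = 0.2.
Midpoints: 1.6, 1.8, 2, 2.2, 2.4.
f(1.6) ≈ 0.9555, f(1.8) ≈ 1.0296, f(2) ≈ 1.0986, f(2.2) ≈ 1.1632, f(2.4) ≈ 1.2238.
Sum = Δt · [f(1.6) + f(1.8) + f(2) + f(2.2) + f(2.4)].
Sum ≈ 1.0941.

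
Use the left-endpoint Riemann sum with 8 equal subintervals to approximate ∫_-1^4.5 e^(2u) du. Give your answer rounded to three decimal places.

1885.155

Δu = (4.5 − (-1))/8 = 0.6875.
Left endpoints: -1, -0.3125, 0.375, 1.0625, 1.75, 2.4375, 3.125, 3.8125.
f(-1) ≈ 0.135, f(-0.3125) ≈ 0.535, f(0.375) ≈ 2.117, f(1.0625) ≈ 8.373, f(1.75) ≈ 33.115, f(2.4375) ≈ 130.974, f(3.125) ≈ 518.013, f(3.8125) ≈ 2048.780.
Sum = Δu · [f(-1) + f(-0.3125) + f(0.375) + ...].
Sum ≈ 1885.155.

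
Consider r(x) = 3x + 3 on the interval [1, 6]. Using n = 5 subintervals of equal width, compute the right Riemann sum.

75

Δx = (6 − 1)/5 = 1.
Right endpoints: 2, 3, 4, 5, 6.
r(2) = 9, r(3) = 12, r(4) = 15, r(5) = 18, r(6) = 21.
Sum = Δx · [r(2) + r(3) + r(4) + r(5) + r(6)].
Sum = 75.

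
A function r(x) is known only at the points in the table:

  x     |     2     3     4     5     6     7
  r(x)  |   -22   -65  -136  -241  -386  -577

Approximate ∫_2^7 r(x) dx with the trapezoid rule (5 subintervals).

Δx = 1.
T_5 = (1/2)·[(-22) + 2·(-65) + 2·(-136) + 2·(-241) + 2·(-386) + (-577)] = -1127.5.

-1127.5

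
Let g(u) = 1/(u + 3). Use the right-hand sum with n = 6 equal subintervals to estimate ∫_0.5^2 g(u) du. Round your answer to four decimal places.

0.3462

Δu = (2 − 0.5)/6 = 0.25.
Right endpoints: 0.75, 1, 1.25, 1.5, 1.75, 2.
g(0.75) = 4/15, g(1) = 0.25, g(1.25) = 4/17, g(1.5) = 2/9, g(1.75) = 4/19, g(2) = 0.2.
Sum = Δu · [g(0.75) + g(1) + g(1.25) + ...].
Sum ≈ 0.3462.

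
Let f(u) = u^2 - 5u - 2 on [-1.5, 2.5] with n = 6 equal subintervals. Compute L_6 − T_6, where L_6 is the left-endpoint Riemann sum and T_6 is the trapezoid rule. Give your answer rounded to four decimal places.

5.3333

L_6 ≈ -6.037037.
T_6 ≈ -11.370370.
L_6 − T_6 ≈ 5.3333.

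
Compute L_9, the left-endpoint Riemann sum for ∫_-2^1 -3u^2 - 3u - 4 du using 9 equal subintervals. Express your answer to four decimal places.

Δu = (1 − (-2))/9 = 1/3.
Left endpoints: -2, -5/3, -4/3, -1, -2/3, -1/3, 0, 1/3, 2/3.
f(-2) = -10, f(-5/3) = -22/3, f(-4/3) = -16/3, f(-1) = -4, f(-2/3) = -10/3, f(-1/3) = -10/3, f(0) = -4, f(1/3) = -16/3, f(2/3) = -22/3.
Sum = Δu · [f(-2) + f(-5/3) + f(-4/3) + ...].
Sum ≈ -16.6667.

-16.6667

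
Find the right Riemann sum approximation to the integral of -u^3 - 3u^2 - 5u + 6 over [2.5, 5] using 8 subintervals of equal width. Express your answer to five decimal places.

Δu = (5 − 2.5)/8 = 0.3125.
Right endpoints: 2.8125, 3.125, 3.4375, 3.75, 4.0625, 4.375, 4.6875, 5.
f(2.8125) = -221349/4096, f(3.125) = -35553/512, f(3.4375) = -357399/4096, f(3.75) = -107.671875, f(4.0625) = -536049/4096, f(4.375) = -80403/512, f(4.6875) = -763299/4096, f(5) = -219.
Sum = Δu · [f(2.8125) + f(3.125) + f(3.4375) + ...].
Sum ≈ -316.14624.

-316.14624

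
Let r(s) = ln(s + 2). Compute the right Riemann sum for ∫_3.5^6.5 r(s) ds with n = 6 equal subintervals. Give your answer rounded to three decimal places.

5.922

Δs = (6.5 − 3.5)/6 = 0.5.
Right endpoints: 4, 4.5, 5, 5.5, 6, 6.5.
r(4) ≈ 1.792, r(4.5) ≈ 1.872, r(5) ≈ 1.946, r(5.5) ≈ 2.015, r(6) ≈ 2.079, r(6.5) ≈ 2.140.
Sum = Δs · [r(4) + r(4.5) + r(5) + ...].
Sum ≈ 5.922.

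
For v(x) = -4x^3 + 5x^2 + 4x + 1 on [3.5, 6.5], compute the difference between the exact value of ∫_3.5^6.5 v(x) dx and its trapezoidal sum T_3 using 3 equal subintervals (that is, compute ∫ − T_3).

27.5

Exact integral: ∫_3.5^6.5 v(x) dx = -1185.75.
T_3 = -1213.25.
Error = -1185.75 − (-1213.25) = 27.5.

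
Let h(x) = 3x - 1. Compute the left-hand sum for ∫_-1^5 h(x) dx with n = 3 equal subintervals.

Δx = (5 − (-1))/3 = 2.
Left endpoints: -1, 1, 3.
h(-1) = -4, h(1) = 2, h(3) = 8.
Sum = Δx · [h(-1) + h(1) + h(3)].
Sum = 12.

12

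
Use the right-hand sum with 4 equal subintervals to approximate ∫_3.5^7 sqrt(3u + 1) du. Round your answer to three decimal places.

14.825

Δu = (7 − 3.5)/4 = 0.875.
Right endpoints: 4.375, 5.25, 6.125, 7.
f(4.375) ≈ 3.758, f(5.25) ≈ 4.093, f(6.125) ≈ 4.402, f(7) ≈ 4.690.
Sum = Δu · [f(4.375) + f(5.25) + f(6.125) + f(7)].
Sum ≈ 14.825.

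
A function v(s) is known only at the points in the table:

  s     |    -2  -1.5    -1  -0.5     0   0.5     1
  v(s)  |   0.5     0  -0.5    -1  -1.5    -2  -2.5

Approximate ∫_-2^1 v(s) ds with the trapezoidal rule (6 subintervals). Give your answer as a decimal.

Δs = 0.5.
T_6 = (0.5/2)·[0.5 + 2·0 + 2·(-0.5) + 2·(-1) + 2·(-1.5) + 2·(-2) + (-2.5)] = -3.

-3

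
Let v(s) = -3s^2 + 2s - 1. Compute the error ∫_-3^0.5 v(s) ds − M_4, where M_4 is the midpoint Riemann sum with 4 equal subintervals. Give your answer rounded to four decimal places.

-0.6699

Exact integral: ∫_-3^0.5 v(s) ds = -39.375.
M_4 ≈ -38.705078.
Error ≈ -39.375 − (-38.705078) ≈ -0.6699.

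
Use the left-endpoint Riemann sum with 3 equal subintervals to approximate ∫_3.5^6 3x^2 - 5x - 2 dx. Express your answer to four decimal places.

Δx = (6 − 3.5)/3 = 5/6.
Left endpoints: 3.5, 13/3, 31/6.
f(3.5) = 17.25, f(13/3) = 98/3, f(31/6) = 52.25.
Sum = Δx · [f(3.5) + f(13/3) + f(31/6)].
Sum ≈ 85.1389.

85.1389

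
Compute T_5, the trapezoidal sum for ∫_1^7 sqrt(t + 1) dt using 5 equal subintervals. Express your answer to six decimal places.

Δt = (7 − 1)/5 = 1.2.
f(1) ≈ 1.414214, f(2.2) ≈ 1.788854, f(3.4) ≈ 2.097618, f(4.6) ≈ 2.366432, f(5.8) ≈ 2.607681, f(7) ≈ 2.828427.
T_5 = (Δt/2)·[f(t_0) + 2f(t_1) + ... + 2f(t_{4}) + f(t_5)].
Sum ≈ 13.178286.

13.178286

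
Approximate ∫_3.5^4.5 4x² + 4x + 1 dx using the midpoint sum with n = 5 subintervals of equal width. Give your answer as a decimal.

Δx = (4.5 − 3.5)/5 = 0.2.
Midpoints: 3.6, 3.8, 4, 4.2, 4.4.
f(3.6) = 67.24, f(3.8) = 73.96, f(4) = 81, f(4.2) = 88.36, f(4.4) = 96.04.
Sum = Δx · [f(3.6) + f(3.8) + f(4) + f(4.2) + f(4.4)].
Sum = 81.32.

81.32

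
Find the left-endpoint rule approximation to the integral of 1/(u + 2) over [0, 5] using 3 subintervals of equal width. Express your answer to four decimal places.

Δu = (5 − 0)/3 = 5/3.
Left endpoints: 0, 5/3, 10/3.
f(0) = 0.5, f(5/3) = 3/11, f(10/3) = 0.1875.
Sum = Δu · [f(0) + f(5/3) + f(10/3)].
Sum ≈ 1.6004.

1.6004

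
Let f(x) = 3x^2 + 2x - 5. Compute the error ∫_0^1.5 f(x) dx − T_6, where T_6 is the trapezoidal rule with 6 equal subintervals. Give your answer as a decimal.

-0.046875

Exact integral: ∫_0^1.5 f(x) dx = -1.875.
T_6 = -1.828125.
Error = -1.875 − (-1.828125) = -0.046875.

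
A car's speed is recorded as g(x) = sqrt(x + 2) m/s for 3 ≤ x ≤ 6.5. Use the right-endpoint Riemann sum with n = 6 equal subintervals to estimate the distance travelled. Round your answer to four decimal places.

Δx = (6.5 − 3)/6 = 7/12.
Right endpoints: 43/12, 25/6, 4.75, 16/3, 71/12, 6.5.
g(43/12) ≈ 2.3629, g(25/6) ≈ 2.4833, g(4.75) ≈ 2.5981, g(16/3) ≈ 2.7080, g(71/12) ≈ 2.8137, g(6.5) ≈ 2.9155.
Sum = Δx · [g(43/12) + g(25/6) + g(4.75) + ...].
Sum ≈ 9.2642.

9.2642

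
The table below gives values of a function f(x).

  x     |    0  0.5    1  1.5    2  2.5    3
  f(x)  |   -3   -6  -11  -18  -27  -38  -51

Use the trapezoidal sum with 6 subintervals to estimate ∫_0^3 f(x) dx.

Δx = 0.5.
T_6 = (0.5/2)·[(-3) + 2·(-6) + 2·(-11) + 2·(-18) + 2·(-27) + 2·(-38) + (-51)] = -63.5.

-63.5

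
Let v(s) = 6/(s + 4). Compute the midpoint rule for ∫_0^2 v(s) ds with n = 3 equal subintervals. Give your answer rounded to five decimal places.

Δs = (2 − 0)/3 = 2/3.
Midpoints: 1/3, 1, 5/3.
v(1/3) = 18/13, v(1) = 1.2, v(5/3) = 18/17.
Sum = Δs · [v(1/3) + v(1) + v(5/3)].
Sum ≈ 2.42896.

2.42896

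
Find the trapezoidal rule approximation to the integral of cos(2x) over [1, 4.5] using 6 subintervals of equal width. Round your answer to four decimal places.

Δx = (4.5 − 1)/6 = 7/12.
f(1) ≈ -0.4161, f(19/12) ≈ -0.9997, f(13/6) ≈ -0.3700, f(2.75) ≈ 0.7087, f(10/3) ≈ 0.9274, f(47/12) ≈ 0.0206, f(4.5) ≈ -0.9111.
T_6 = (Δx/2)·[f(x_0) + 2f(x_1) + ... + 2f(x_{5}) + f(x_6)].
Sum ≈ -0.2197.

-0.2197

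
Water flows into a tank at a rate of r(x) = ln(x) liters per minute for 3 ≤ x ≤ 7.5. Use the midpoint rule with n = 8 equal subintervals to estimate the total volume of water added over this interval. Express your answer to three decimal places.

Δx = (7.5 − 3)/8 = 0.5625.
Midpoints: 3.28125, 3.84375, 4.40625, 4.96875, 5.53125, 6.09375, 6.65625, 7.21875.
r(3.28125) ≈ 1.188, r(3.84375) ≈ 1.346, r(4.40625) ≈ 1.483, r(4.96875) ≈ 1.603, r(5.53125) ≈ 1.710, r(6.09375) ≈ 1.807, r(6.65625) ≈ 1.896, r(7.21875) ≈ 1.977.
Sum = Δx · [r(3.28125) + r(3.84375) + r(4.40625) + ...].
Sum ≈ 7.319.

7.319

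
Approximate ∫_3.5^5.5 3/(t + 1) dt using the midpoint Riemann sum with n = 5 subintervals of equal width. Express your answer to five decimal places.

Δt = (5.5 − 3.5)/5 = 0.4.
Midpoints: 3.7, 4.1, 4.5, 4.9, 5.3.
f(3.7) = 30/47, f(4.1) = 10/17, f(4.5) = 6/11, f(4.9) = 30/59, f(5.3) = 10/21.
Sum = Δt · [f(3.7) + f(4.1) + f(4.5) + f(4.9) + f(5.3)].
Sum ≈ 1.10266.

1.10266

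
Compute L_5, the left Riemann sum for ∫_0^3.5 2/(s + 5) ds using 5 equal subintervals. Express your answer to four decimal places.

1.1210

Δs = (3.5 − 0)/5 = 0.7.
Left endpoints: 0, 0.7, 1.4, 2.1, 2.8.
f(0) = 0.4, f(0.7) = 20/57, f(1.4) = 0.3125, f(2.1) = 20/71, f(2.8) = 10/39.
Sum = Δs · [f(0) + f(0.7) + f(1.4) + f(2.1) + f(2.8)].
Sum ≈ 1.1210.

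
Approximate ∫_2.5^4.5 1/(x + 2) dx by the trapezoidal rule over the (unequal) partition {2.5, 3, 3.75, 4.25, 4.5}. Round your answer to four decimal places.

Subinterval widths: 0.5, 0.75, 0.5, 0.25.
f(2.5) = 2/9, f(3) = 0.2, f(3.75) = 4/23, f(4.25) = 0.16, f(4.5) = 2/13.
On each subinterval the trapezoid contributes (Δx_i/2)·[f(x_{i-1}) + f(x_i)].
Sum ≈ 0.3685.

0.3685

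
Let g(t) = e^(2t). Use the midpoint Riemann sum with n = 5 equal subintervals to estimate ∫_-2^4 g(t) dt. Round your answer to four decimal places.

1184.9020

Δt = (4 − (-2))/5 = 1.2.
Midpoints: -1.4, -0.2, 1, 2.2, 3.4.
g(-1.4) ≈ 0.0608, g(-0.2) ≈ 0.6703, g(1) ≈ 7.3891, g(2.2) ≈ 81.4509, g(3.4) ≈ 897.8473.
Sum = Δt · [g(-1.4) + g(-0.2) + g(1) + g(2.2) + g(3.4)].
Sum ≈ 1184.9020.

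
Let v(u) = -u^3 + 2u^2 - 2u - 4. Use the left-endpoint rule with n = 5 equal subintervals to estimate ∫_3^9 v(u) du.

-929.04

Δu = (9 − 3)/5 = 1.2.
Left endpoints: 3, 4.2, 5.4, 6.6, 7.8.
v(3) = -19, v(4.2) = -51.208, v(5.4) = -113.944, v(6.6) = -217.576, v(7.8) = -372.472.
Sum = Δu · [v(3) + v(4.2) + v(5.4) + v(6.6) + v(7.8)].
Sum = -929.04.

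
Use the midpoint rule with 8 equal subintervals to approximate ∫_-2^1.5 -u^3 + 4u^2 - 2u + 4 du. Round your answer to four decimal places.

Δu = (1.5 − (-2))/8 = 0.4375.
Midpoints: -1.78125, -1.34375, -0.90625, -0.46875, -0.03125, 0.40625, 0.84375, 1.28125.
f(-1.78125) = 848873/32768, f(-1.34375) = 535315/32768, f(-0.90625) = 322501/32768, f(-0.46875) = 193967/32768, f(-0.03125) = 133249/32768, f(0.40625) = 123883/32768, f(0.84375) = 149405/32768, f(1.28125) = 193351/32768.
Sum = Δu · [f(-1.78125) + f(-1.34375) + f(-0.90625) + ...].
Sum ≈ 33.3859.

33.3859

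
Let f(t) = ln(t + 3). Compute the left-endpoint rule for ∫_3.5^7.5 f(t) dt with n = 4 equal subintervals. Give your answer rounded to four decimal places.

8.2781

Δt = (7.5 − 3.5)/4 = 1.
Left endpoints: 3.5, 4.5, 5.5, 6.5.
f(3.5) ≈ 1.8718, f(4.5) ≈ 2.0149, f(5.5) ≈ 2.1401, f(6.5) ≈ 2.2513.
Sum = Δt · [f(3.5) + f(4.5) + f(5.5) + f(6.5)].
Sum ≈ 8.2781.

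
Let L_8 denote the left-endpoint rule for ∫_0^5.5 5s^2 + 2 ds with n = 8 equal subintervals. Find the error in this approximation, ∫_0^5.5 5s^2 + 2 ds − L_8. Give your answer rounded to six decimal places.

Exact integral: ∫_0^5.5 f(s) ds ≈ 288.29166667.
L_8 ≈ 238.46582031.
Error ≈ 288.29166667 − 238.46582031 ≈ 49.825846.

49.825846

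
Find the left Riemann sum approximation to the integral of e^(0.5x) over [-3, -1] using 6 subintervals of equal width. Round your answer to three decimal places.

0.705

Δx = (-1 − (-3))/6 = 1/3.
Left endpoints: -3, -8/3, -7/3, -2, -5/3, -4/3.
f(-3) ≈ 0.223, f(-8/3) ≈ 0.264, f(-7/3) ≈ 0.311, f(-2) ≈ 0.368, f(-5/3) ≈ 0.435, f(-4/3) ≈ 0.513.
Sum = Δx · [f(-3) + f(-8/3) + f(-7/3) + ...].
Sum ≈ 0.705.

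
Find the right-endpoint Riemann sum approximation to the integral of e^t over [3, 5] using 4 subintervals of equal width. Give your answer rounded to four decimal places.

163.0719

Δt = (5 − 3)/4 = 0.5.
Right endpoints: 3.5, 4, 4.5, 5.
f(3.5) ≈ 33.1155, f(4) ≈ 54.5982, f(4.5) ≈ 90.0171, f(5) ≈ 148.4132.
Sum = Δt · [f(3.5) + f(4) + f(4.5) + f(5)].
Sum ≈ 163.0719.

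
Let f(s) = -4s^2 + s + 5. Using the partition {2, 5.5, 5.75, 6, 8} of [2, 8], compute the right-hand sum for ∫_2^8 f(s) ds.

Subinterval widths: 3.5, 0.25, 0.25, 2.
Right endpoints: 5.5, 5.75, 6, 8.
f(5.5) = -110.5, f(5.75) = -121.5, f(6) = -133, f(8) = -243.
Sum = Σ Δs_i · f(s_i).
Sum = -936.375.

-936.375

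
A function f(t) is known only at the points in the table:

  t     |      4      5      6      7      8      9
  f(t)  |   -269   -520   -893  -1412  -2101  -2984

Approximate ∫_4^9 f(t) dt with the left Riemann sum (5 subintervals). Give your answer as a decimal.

Δt = 1.
Sum = 1·[(-269) + (-520) + (-893) + (-1412) + (-2101)] = -5195.

-5195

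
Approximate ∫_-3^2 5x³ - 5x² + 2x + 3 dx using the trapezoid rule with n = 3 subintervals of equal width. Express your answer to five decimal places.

-158.51852

Δx = (2 − (-3))/3 = 5/3.
f(-3) = -183, f(-4/3) = -551/27, f(1/3) = 89/27, f(2) = 27.
T_3 = (Δx/2)·[f(x_0) + 2f(x_1) + 2f(x_2) + f(x_3)].
Sum ≈ -158.51852.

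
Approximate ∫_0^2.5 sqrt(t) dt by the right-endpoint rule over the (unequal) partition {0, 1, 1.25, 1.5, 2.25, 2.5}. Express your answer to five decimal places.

Subinterval widths: 1, 0.25, 0.25, 0.75, 0.25.
Right endpoints: 1, 1.25, 1.5, 2.25, 2.5.
f(1) ≈ 1.00000, f(1.25) ≈ 1.11803, f(1.5) ≈ 1.22474, f(2.25) ≈ 1.50000, f(2.5) ≈ 1.58114.
Sum = Σ Δt_i · f(t_i).
Sum ≈ 3.10598.

3.10598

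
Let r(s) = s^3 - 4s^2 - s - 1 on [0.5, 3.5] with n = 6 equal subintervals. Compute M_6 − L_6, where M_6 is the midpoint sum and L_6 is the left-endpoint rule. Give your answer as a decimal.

M_6 = -28.625.
L_6 = -26.1875.
M_6 − L_6 = -2.4375.

-2.4375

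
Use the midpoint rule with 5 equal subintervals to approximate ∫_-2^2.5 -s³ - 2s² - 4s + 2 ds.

-16.1803125

Δs = (2.5 − (-2))/5 = 0.9.
Midpoints: -1.55, -0.65, 0.25, 1.15, 2.05.
f(-1.55) = 7.118875, f(-0.65) = 4.029625, f(0.25) = 0.859375, f(1.15) = -6.765875, f(2.05) = -23.220125.
Sum = Δs · [f(-1.55) + f(-0.65) + f(0.25) + f(1.15) + f(2.05)].
Sum = -16.1803125.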